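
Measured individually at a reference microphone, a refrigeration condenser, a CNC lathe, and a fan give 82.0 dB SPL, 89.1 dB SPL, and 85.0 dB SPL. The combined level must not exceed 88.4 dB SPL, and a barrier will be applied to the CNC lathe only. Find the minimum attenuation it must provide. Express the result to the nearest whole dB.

6 dB

The untreated sources together contribute 10^(82.0/10) + 10^(85.0/10) = 4.747e+08, i.e. 86.76 dB SPL.
To meet 88.4 dB SPL overall, the treated CNC lathe may contribute at most 10^(88.4/10) − 4.747e+08 = 2.171e+08, i.e. 83.37 dB SPL.
Required insertion loss = 89.1 − 83.37 = 5.73 dB.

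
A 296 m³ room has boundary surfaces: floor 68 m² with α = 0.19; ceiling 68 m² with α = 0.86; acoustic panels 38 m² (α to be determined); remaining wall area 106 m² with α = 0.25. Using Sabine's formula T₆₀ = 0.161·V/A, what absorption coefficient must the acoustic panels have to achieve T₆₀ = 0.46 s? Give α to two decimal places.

0.15

A = 0.161·V/T₆₀ = 0.161·296/0.46 = 103.60 m² sabins.
Absorption from the other surfaces = 68·0.19 + 68·0.86 + 106·0.25 = 97.90 m², so the acoustic panels must supply 5.70 m² over 38 m².
α = 5.70/38 = 0.150.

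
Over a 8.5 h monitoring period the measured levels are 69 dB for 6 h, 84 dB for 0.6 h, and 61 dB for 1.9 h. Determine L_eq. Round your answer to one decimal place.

Weight each interval's intensity by its duration and average over T = 8.5 h:
Σ tᵢ·10^(Lᵢ/10) = 6·10^(69/10) + 0.6·10^(84/10) + 1.9·10^(61/10) = 2.008e+08.
L_eq = 10·log₁₀(2.008e+08/8.5) = 73.73 dB.

73.7 dB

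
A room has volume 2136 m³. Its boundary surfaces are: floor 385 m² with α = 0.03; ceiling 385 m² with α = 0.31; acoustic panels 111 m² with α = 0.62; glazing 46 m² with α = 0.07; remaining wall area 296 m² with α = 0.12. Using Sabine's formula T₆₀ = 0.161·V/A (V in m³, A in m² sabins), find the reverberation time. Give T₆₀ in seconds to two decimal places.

1.44 s

Summing Sᵢαᵢ: 385·0.03 + 385·0.31 + 111·0.62 + 46·0.07 + 296·0.12 = 238.46 m².
T₆₀ = 0.161·V/A = 0.161·2136/238.46 = 1.442 s.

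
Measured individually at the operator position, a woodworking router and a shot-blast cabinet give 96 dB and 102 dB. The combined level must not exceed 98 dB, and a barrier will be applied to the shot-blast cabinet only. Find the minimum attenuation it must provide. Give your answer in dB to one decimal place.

Everything except the shot-blast cabinet sums to 10^(96/10) = 3.981e+09 in linear terms, 96.00 dB.
To meet 98 dB overall, the treated shot-blast cabinet may contribute at most 10^(98/10) − 3.981e+09 = 2.329e+09, i.e. 93.67 dB.
Required insertion loss = 102 − 93.67 = 8.33 dB.

8.3 dB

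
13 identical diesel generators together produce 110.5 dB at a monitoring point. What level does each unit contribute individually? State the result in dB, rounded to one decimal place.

Dividing the total intensity by 13 lowers the level by 10·log₁₀ 13 = 11.139 dB: L₁ = 110.5 − 11.139.

99.4 dB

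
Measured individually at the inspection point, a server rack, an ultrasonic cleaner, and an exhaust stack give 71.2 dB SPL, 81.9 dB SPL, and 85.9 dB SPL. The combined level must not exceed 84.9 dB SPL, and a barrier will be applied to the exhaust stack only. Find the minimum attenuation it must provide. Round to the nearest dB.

4 dB

Fixed contribution from the other sources: Σ 10^(L/10) = 10^(71.2/10) + 10^(81.9/10) = 1.681e+08 (82.25 dB SPL).
The limit corresponds to 10^(84.9/10) = 3.090e+08; subtracting the fixed part leaves 1.410e+08 for the exhaust stack, i.e. 81.49 dB SPL.
So the exhaust stack must be reduced from 85.9 to 81.49 dB SPL: IL = 4.41 dB.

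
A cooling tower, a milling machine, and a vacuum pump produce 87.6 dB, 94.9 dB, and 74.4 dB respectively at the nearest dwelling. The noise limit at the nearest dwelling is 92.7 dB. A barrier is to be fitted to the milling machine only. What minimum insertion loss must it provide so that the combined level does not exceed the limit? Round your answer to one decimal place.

Everything except the milling machine sums to 10^(87.6/10) + 10^(74.4/10) = 6.030e+08 in linear terms, 87.80 dB.
The limit corresponds to 10^(92.7/10) = 1.862e+09; subtracting the fixed part leaves 1.259e+09 for the milling machine, i.e. 91.00 dB.
Required insertion loss = 94.9 − 91.00 = 3.90 dB.

3.9 dB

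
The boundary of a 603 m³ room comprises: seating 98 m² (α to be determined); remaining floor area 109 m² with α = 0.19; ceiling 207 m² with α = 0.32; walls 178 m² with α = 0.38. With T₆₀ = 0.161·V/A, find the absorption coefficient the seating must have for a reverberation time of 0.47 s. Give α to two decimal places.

0.53

Required total absorption A = 0.161·603/0.47 = 206.56 m².
Absorption from the other surfaces = 109·0.19 + 207·0.32 + 178·0.38 = 154.59 m², so the seating must supply 51.97 m² over 98 m².
α = 51.97/98 = 0.530.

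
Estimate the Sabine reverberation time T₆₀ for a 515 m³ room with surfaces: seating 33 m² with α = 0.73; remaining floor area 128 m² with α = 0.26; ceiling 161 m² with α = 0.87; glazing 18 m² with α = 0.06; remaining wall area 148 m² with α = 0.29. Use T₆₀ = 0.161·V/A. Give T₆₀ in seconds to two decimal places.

Summing Sᵢαᵢ: 33·0.73 + 128·0.26 + 161·0.87 + 18·0.06 + 148·0.29 = 241.44 m².
T₆₀ = 0.161 × 515 / 241.44 = 0.343 s.

0.34 s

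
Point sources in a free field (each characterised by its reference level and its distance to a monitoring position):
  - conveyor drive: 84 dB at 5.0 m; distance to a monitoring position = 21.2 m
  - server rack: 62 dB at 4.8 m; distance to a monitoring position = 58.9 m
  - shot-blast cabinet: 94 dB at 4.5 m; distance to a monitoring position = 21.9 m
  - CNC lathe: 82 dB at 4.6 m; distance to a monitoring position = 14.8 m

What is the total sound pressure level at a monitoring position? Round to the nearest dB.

Propagate each source to the receiver with L = L_ref − 20·log₁₀(r/r_ref), then add intensities.
conveyor drive: 84 − 20·log₁₀(21.2/5.0) = 84 − 12.55 = 71.45 dB.
server rack: 62 − 20·log₁₀(58.9/4.8) = 62 − 21.78 = 40.22 dB.
shot-blast cabinet: 94 − 20·log₁₀(21.9/4.5) = 94 − 13.74 = 80.26 dB.
CNC lathe: 82 − 20·log₁₀(14.8/4.6) = 82 − 10.15 = 71.85 dB.
Σ 10^(L/10) = 1.353e+08 → L_total = 10·log₁₀(1.353e+08) = 81.31 dB.

81 dB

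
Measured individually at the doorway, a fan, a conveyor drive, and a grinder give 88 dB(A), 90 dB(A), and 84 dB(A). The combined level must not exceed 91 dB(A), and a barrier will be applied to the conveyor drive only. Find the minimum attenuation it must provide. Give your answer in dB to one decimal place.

The untreated sources together contribute 10^(88/10) + 10^(84/10) = 8.821e+08, i.e. 89.46 dB(A).
To meet 91 dB(A) overall, the treated conveyor drive may contribute at most 10^(91/10) − 8.821e+08 = 3.768e+08, i.e. 85.76 dB(A).
Required insertion loss = 90 − 85.76 = 4.24 dB.

4.2 dB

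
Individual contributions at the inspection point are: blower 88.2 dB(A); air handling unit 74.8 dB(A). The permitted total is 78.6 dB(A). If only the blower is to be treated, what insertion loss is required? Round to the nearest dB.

Fixed contribution from the other source: Σ 10^(L/10) = 10^(74.8/10) = 3.020e+07 (74.80 dB(A)).
The limit corresponds to 10^(78.6/10) = 7.244e+07; subtracting the fixed part leaves 4.224e+07 for the blower, i.e. 76.26 dB(A).
Required insertion loss = 88.2 − 76.26 = 11.94 dB.

12 dB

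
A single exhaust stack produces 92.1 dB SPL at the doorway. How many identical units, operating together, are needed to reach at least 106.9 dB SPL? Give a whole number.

31

Need L₁ + 10·log₁₀ N ≥ 106.9, i.e. log₁₀ N ≥ 1.48.
N ≥ 10^(14.8/10) = 30.200, so N = 31.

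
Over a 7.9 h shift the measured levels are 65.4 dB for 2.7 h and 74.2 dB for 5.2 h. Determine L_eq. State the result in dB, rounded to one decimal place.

72.7 dB

Weight each interval's intensity by its duration and average over T = 7.9 h:
Σ tᵢ·10^(Lᵢ/10) = 2.7·10^(65.4/10) + 5.2·10^(74.2/10) = 1.461e+08.
L_eq = 10·log₁₀(1.461e+08/7.9) = 72.67 dB.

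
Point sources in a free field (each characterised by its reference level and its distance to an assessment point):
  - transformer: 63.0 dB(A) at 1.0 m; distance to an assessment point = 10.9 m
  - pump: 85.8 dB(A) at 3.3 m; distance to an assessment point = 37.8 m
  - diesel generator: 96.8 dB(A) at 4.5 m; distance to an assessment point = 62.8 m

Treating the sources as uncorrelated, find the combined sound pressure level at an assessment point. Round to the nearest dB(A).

First find each source's level at the receiver (point-source: −20·log₁₀(r/r_ref)), then combine on an intensity basis.
transformer: 63.0 − 20·log₁₀(10.9/1.0) = 63.0 − 20.75 = 42.25 dB(A).
pump: 85.8 − 20·log₁₀(37.8/3.3) = 85.8 − 21.18 = 64.62 dB(A).
diesel generator: 96.8 − 20·log₁₀(62.8/4.5) = 96.8 − 22.89 = 73.91 dB(A).
Σ 10^(L/10) = 2.749e+07 → L_total = 10·log₁₀(2.749e+07) = 74.39 dB(A).

74 dB(A)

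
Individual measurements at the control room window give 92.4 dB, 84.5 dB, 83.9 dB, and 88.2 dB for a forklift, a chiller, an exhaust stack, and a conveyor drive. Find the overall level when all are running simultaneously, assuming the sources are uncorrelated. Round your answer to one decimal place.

Incoherent sources combine by intensity addition: L_total = 10·log₁₀(Σ 10^(L_i/10)).
Σ 10^(L/10) = 10^(92.4/10) + 10^(84.5/10) + 10^(83.9/10) + 10^(88.2/10) = 2.926e+09.
L_total = 10·log₁₀(2.926e+09) = 94.66 dB.

94.7 dB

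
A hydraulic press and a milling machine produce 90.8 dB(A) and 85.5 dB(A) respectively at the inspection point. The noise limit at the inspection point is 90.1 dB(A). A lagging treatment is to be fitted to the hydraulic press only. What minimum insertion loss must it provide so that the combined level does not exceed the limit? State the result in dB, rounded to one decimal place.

Everything except the hydraulic press sums to 10^(85.5/10) = 3.548e+08 in linear terms, 85.50 dB(A).
The limit corresponds to 10^(90.1/10) = 1.023e+09; subtracting the fixed part leaves 6.685e+08 for the hydraulic press, i.e. 88.25 dB(A).
So the hydraulic press must be reduced from 90.8 to 88.25 dB(A): IL = 2.55 dB.

2.5 dB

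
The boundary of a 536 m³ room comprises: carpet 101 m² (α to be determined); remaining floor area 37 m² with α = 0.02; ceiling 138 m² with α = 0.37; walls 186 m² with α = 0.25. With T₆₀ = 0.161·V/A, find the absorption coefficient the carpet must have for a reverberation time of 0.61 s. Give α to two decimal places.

0.43

A = 0.161·V/T₆₀ = 0.161·536/0.61 = 141.47 m² sabins.
Absorption from the other surfaces = 37·0.02 + 138·0.37 + 186·0.25 = 98.30 m², so the carpet must supply 43.17 m² over 101 m².
α = 43.17/101 = 0.427.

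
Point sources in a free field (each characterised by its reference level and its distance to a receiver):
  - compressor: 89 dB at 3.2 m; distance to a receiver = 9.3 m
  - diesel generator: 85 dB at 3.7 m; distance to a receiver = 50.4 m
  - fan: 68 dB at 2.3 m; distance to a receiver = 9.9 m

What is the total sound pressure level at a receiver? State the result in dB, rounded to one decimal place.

79.8 dB

Apply inverse-square spreading to bring every level to the receiver, then sum 10^(L/10).
compressor: 89 − 20·log₁₀(9.3/3.2) = 89 − 9.27 = 79.73 dB.
diesel generator: 85 − 20·log₁₀(50.4/3.7) = 85 − 22.68 = 62.32 dB.
fan: 68 − 20·log₁₀(9.9/2.3) = 68 − 12.68 = 55.32 dB.
Σ 10^(L/10) = 9.609e+07 → L_total = 10·log₁₀(9.609e+07) = 79.83 dB.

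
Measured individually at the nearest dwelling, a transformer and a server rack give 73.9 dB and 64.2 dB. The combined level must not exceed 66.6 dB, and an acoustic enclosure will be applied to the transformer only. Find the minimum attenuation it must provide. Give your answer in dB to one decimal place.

11.0 dB

The untreated sources together contribute 10^(64.2/10) = 2.630e+06, i.e. 64.20 dB.
To meet 66.6 dB overall, the treated transformer may contribute at most 10^(66.6/10) − 2.630e+06 = 1.941e+06, i.e. 62.88 dB.
Required insertion loss = 73.9 − 62.88 = 11.02 dB.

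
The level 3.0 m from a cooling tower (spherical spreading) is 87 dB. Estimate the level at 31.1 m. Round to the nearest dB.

Point-source attenuation: ΔL = 20·log₁₀(r₂/r₁) = 20·log₁₀(31.1/3.0) = 20.313 dB.
L₂ = 87 − 20·log₁₀(31.1/3.0) = 87 − 20.313 = 66.69 dB.

67 dB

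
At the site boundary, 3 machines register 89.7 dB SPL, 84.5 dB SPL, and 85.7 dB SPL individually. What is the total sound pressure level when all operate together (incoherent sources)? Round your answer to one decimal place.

Incoherent sources combine by intensity addition: L_total = 10·log₁₀(Σ 10^(L_i/10)).
Σ 10^(L/10) = 10^(89.7/10) + 10^(84.5/10) + 10^(85.7/10) = 1.587e+09.
L_total = 10·log₁₀(1.587e+09) = 92.00 dB SPL.

92.0 dB SPL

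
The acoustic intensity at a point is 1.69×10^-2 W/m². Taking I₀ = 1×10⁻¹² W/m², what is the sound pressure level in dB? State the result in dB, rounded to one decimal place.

L = 10·log₁₀(I/I₀) = 10·log₁₀(1.69×10^-2/10⁻¹²) = 10·log₁₀(1.69×10^10).
L = 10·(0.2279 + 10) = 102.28 dB.

102.3 dB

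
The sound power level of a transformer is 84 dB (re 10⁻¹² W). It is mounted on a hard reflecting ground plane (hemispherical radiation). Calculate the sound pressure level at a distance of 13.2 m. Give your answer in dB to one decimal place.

The power spreads over a hemisphere of area 2π·r², so L_p = L_w − 10·log₁₀(2π·r²).
2π·r² = 1095 m², 10·log₁₀ of that is 30.393 dB.
L_p = 84 − 30.393 = 53.61 dB.

53.6 dB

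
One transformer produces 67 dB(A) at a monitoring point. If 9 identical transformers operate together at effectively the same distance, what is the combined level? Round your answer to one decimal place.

With 9 equal, uncorrelated contributions the intensity is 9× that of one unit, giving a rise of 10·log₁₀ 9.
L_total = 67 + 10·log₁₀(9) = 67 + 9.542 = 76.54 dB(A).

76.5 dB(A)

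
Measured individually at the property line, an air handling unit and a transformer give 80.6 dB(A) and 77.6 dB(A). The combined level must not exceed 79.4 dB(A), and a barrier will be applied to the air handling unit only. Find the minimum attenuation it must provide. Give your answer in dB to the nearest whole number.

The untreated sources together contribute 10^(77.6/10) = 5.754e+07, i.e. 77.60 dB(A).
To meet 79.4 dB(A) overall, the treated air handling unit may contribute at most 10^(79.4/10) − 5.754e+07 = 2.955e+07, i.e. 74.71 dB(A).
Required insertion loss = 80.6 − 74.71 = 5.89 dB.

6 dB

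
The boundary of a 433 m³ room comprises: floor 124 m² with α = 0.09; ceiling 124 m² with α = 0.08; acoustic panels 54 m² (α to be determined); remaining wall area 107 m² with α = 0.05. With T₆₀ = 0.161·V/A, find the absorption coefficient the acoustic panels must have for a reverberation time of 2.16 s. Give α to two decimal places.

0.11

A = 0.161·V/T₆₀ = 0.161·433/2.16 = 32.27 m² sabins.
Absorption from the other surfaces = 124·0.09 + 124·0.08 + 107·0.05 = 26.43 m², so the acoustic panels must supply 5.84 m² over 54 m².
α = 5.84/54 = 0.108.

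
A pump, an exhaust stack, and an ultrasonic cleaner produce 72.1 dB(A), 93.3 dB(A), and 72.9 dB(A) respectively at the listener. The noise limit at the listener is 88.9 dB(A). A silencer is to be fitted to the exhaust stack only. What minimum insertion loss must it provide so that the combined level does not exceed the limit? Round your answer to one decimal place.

Everything except the exhaust stack sums to 10^(72.1/10) + 10^(72.9/10) = 3.572e+07 in linear terms, 75.53 dB(A).
The limit corresponds to 10^(88.9/10) = 7.762e+08; subtracting the fixed part leaves 7.405e+08 for the exhaust stack, i.e. 88.70 dB(A).
Required insertion loss = 93.3 − 88.70 = 4.60 dB.

4.6 dB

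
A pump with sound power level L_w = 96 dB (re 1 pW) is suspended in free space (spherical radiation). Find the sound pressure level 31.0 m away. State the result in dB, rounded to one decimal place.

L_p = L_w − 10·log₁₀(4π·r²) with r = 31.0 m.
4π·r² = 1.208e+04 m², 10·log₁₀ of that is 40.819 dB.
L_p = 96 − 40.819 = 55.18 dB.

55.2 dB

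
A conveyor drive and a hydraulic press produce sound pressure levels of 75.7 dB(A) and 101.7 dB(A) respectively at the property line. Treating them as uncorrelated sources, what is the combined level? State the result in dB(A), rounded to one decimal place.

For uncorrelated sources the intensities add, so convert each level to linear form, sum, and take 10·log₁₀ of the total.
Σ 10^(L/10) = 10^(75.7/10) + 10^(101.7/10) = 1.483e+10.
L_total = 10·log₁₀(1.483e+10) = 101.71 dB(A).

101.7 dB(A)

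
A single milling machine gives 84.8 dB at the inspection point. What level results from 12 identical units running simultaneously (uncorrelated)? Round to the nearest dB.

96 dB

With 12 equal, uncorrelated contributions the intensity is 12× that of one unit, giving a rise of 10·log₁₀ 12.
L_total = 84.8 + 10·log₁₀(12) = 84.8 + 10.792 = 95.59 dB.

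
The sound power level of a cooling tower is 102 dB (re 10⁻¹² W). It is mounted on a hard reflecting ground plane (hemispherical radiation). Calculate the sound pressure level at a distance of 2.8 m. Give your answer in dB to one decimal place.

Free-field hemispherical radiation: L_p = L_w − 10·log₁₀(2π·r²), r = 2.8 m.
2π·r² = 49.26 m², 10·log₁₀ of that is 16.925 dB.
L_p = 102 − 16.925 = 85.08 dB.

85.1 dB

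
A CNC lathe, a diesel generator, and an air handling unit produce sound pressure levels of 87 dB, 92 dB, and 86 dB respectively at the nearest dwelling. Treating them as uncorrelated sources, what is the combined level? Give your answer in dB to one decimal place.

94.0 dB

Incoherent sources combine by intensity addition: L_total = 10·log₁₀(Σ 10^(L_i/10)).
Σ 10^(L/10) = 10^(87/10) + 10^(92/10) + 10^(86/10) = 2.484e+09.
L_total = 10·log₁₀(2.484e+09) = 93.95 dB.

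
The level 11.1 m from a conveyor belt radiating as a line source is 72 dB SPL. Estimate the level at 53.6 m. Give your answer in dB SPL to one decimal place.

65.2 dB SPL

Line-source attenuation: ΔL = 10·log₁₀(r₂/r₁) = 10·log₁₀(53.6/11.1) = 6.838 dB.
L₂ = 72 − 10·log₁₀(53.6/11.1) = 72 − 6.838 = 65.16 dB SPL.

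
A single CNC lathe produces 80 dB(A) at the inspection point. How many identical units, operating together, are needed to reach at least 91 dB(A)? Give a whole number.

The shortfall is 91 − 80 = 11.0 dB, and N units add 10·log₁₀ N, so need 10·log₁₀ N ≥ 11.0.
N ≥ 10^(11.0/10) = 12.589, so N = 13.

13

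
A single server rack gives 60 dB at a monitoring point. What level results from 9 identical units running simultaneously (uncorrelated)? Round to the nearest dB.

70 dB

L_total = L₁ + 10·log₁₀ N for N identical incoherent sources.
L_total = 60 + 10·log₁₀(9) = 60 + 9.542 = 69.54 dB.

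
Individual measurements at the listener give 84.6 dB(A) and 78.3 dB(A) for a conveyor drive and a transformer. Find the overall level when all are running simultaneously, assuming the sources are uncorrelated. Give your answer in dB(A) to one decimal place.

85.5 dB(A)

For uncorrelated sources the intensities add, so convert each level to linear form, sum, and take 10·log₁₀ of the total.
Σ 10^(L/10) = 10^(84.6/10) + 10^(78.3/10) = 3.560e+08.
L_total = 10·log₁₀(3.560e+08) = 85.51 dB(A).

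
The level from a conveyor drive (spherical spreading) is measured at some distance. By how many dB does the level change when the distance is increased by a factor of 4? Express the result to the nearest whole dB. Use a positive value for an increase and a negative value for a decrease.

-12 dB

A point source loses 6 dB per doubling of distance; generally ΔL = −20·log₁₀(r₂/r₁).
ΔL = −20·log₁₀(4) = -12.04 dB.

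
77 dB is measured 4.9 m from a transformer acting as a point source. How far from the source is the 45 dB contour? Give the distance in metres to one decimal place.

For a point source L₁ − L₂ = 20·log₁₀(r₂/r₁), so r₂ = r₁·10^((L₁−L₂)/20).
r₂ = 4.9·10^((77−45)/20) = 4.9·10^(32.0/20) = 195.07 m.

195.1 m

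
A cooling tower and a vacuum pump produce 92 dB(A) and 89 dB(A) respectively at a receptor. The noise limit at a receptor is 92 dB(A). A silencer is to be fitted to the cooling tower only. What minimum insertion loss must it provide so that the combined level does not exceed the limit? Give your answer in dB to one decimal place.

3.0 dB

The untreated sources together contribute 10^(89/10) = 7.943e+08, i.e. 89.00 dB(A).
To meet 92 dB(A) overall, the treated cooling tower may contribute at most 10^(92/10) − 7.943e+08 = 7.906e+08, i.e. 88.98 dB(A).
So the cooling tower must be reduced from 92 to 88.98 dB(A): IL = 3.02 dB.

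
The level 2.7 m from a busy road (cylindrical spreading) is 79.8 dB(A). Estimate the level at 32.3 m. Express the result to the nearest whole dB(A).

69 dB(A)

Cylindrical spreading from a line source gives a 10·log₁₀(r₂/r₁) drop.
L₂ = 79.8 − 10·log₁₀(32.3/2.7) = 79.8 − 10.778 = 69.02 dB(A).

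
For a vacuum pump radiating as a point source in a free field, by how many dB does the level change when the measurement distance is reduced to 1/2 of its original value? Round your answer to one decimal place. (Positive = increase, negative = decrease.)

Point-source spreading: ΔL = −20·log₁₀(r₂/r₁).
ΔL = −20·log₁₀(0.5) = +6.02 dB.

+6.0 dB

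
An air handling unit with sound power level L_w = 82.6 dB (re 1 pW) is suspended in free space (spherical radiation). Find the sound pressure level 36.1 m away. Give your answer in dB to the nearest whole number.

40 dB

The power spreads over a sphere of area 4π·r², so L_p = L_w − 10·log₁₀(4π·r²).
4π·r² = 1.638e+04 m², 10·log₁₀ of that is 42.142 dB.
L_p = 82.6 − 42.142 = 40.46 dB.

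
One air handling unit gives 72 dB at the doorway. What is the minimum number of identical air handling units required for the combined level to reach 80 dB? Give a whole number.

7

Need L₁ + 10·log₁₀ N ≥ 80, i.e. log₁₀ N ≥ 0.80.
N ≥ 10^(8.0/10) = 6.310, so N = 7.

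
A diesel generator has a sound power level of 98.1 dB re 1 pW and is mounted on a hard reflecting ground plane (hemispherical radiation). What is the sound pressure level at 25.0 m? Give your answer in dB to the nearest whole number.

62 dB

Free-field hemispherical radiation: L_p = L_w − 10·log₁₀(2π·r²), r = 25.0 m.
2π·r² = 3927 m², 10·log₁₀ of that is 35.941 dB.
L_p = 98.1 − 35.941 = 62.16 dB.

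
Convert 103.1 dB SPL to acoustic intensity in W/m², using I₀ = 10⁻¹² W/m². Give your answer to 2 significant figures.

I = I₀·10^(L/10) = 10⁻¹² × 10^(103.1/10) = 10^(-1.690).

0.020 W/m²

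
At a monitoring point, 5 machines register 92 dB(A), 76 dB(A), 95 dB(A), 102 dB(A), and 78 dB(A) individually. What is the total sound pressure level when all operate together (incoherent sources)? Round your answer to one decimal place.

103.2 dB(A)

For uncorrelated sources the intensities add, so convert each level to linear form, sum, and take 10·log₁₀ of the total.
Σ 10^(L/10) = 10^(92/10) + 10^(76/10) + 10^(95/10) + 10^(102/10) + 10^(78/10) = 2.070e+10.
L_total = 10·log₁₀(2.070e+10) = 103.16 dB(A).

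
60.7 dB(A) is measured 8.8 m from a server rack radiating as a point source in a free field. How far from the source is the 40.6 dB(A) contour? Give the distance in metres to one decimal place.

89.0 m

The 20.1 dB drop corresponds to a distance ratio of 10^(20.1/20) for a point source.
r₂ = 8.8·10^((60.7−40.6)/20) = 8.8·10^(20.1/20) = 89.02 m.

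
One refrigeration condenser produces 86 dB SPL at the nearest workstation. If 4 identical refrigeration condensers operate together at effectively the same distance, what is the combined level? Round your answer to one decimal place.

92.0 dB SPL

With 4 equal, uncorrelated contributions the intensity is 4× that of one unit, giving a rise of 10·log₁₀ 4.
L_total = 86 + 10·log₁₀(4) = 86 + 6.021 = 92.02 dB SPL.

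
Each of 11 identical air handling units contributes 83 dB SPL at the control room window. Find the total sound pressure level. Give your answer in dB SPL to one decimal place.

L_total = L₁ + 10·log₁₀ N for N identical incoherent sources.
L_total = 83 + 10·log₁₀(11) = 83 + 10.414 = 93.41 dB SPL.

93.4 dB SPL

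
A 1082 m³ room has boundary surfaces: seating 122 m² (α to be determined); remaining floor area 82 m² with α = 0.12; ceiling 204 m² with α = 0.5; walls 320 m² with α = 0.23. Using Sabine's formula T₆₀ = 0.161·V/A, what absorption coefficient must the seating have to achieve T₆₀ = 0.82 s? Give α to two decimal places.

0.22

From T₆₀ = 0.161·V/A, the target T₆₀ = 0.82 s needs A = 0.161·1082/0.82 = 212.44 m².
Absorption from the other surfaces = 82·0.12 + 204·0.5 + 320·0.23 = 185.44 m², so the seating must supply 27.00 m² over 122 m².
α = 27.00/122 = 0.221.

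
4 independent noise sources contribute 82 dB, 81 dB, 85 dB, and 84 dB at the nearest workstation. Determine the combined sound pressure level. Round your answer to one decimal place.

89.3 dB

For uncorrelated sources the intensities add, so convert each level to linear form, sum, and take 10·log₁₀ of the total.
Σ 10^(L/10) = 10^(82/10) + 10^(81/10) + 10^(85/10) + 10^(84/10) = 8.518e+08.
L_total = 10·log₁₀(8.518e+08) = 89.30 dB.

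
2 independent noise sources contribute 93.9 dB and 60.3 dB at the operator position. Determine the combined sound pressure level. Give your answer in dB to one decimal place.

93.9 dB

Incoherent sources combine by intensity addition: L_total = 10·log₁₀(Σ 10^(L_i/10)).
Σ 10^(L/10) = 10^(93.9/10) + 10^(60.3/10) = 2.456e+09.
L_total = 10·log₁₀(2.456e+09) = 93.90 dB.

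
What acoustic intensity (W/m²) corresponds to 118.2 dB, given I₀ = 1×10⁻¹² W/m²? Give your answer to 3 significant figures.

0.661 W/m²

I = I₀·10^(L/10) = 10⁻¹² × 10^(118.2/10) = 10^(-0.180).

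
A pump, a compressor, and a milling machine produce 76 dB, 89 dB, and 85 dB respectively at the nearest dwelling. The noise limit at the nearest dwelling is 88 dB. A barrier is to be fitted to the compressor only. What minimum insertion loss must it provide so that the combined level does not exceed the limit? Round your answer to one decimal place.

4.6 dB

Everything except the compressor sums to 10^(76/10) + 10^(85/10) = 3.560e+08 in linear terms, 85.51 dB.
To meet 88 dB overall, the treated compressor may contribute at most 10^(88/10) − 3.560e+08 = 2.749e+08, i.e. 84.39 dB.
So the compressor must be reduced from 89 to 84.39 dB: IL = 4.61 dB.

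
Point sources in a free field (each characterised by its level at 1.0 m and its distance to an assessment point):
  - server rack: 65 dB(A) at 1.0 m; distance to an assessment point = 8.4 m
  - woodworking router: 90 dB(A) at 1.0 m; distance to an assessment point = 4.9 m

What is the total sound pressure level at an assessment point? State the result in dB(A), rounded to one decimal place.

76.2 dB(A)

Apply inverse-square spreading to bring every level to the receiver, then sum 10^(L/10).
server rack: 65 − 20·log₁₀(8.4/1.0) = 65 − 18.49 = 46.51 dB(A).
woodworking router: 90 − 20·log₁₀(4.9/1.0) = 90 − 13.80 = 76.20 dB(A).
Σ 10^(L/10) = 4.169e+07 → L_total = 10·log₁₀(4.169e+07) = 76.20 dB(A).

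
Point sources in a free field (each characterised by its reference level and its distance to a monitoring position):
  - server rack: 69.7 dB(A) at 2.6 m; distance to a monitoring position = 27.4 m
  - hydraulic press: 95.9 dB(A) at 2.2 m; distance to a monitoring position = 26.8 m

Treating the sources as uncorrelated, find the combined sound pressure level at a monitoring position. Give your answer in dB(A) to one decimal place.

First find each source's level at the receiver (point-source: −20·log₁₀(r/r_ref)), then combine on an intensity basis.
server rack: 69.7 − 20·log₁₀(27.4/2.6) = 69.7 − 20.46 = 49.24 dB(A).
hydraulic press: 95.9 − 20·log₁₀(26.8/2.2) = 95.9 − 21.71 = 74.19 dB(A).
Σ 10^(L/10) = 2.630e+07 → L_total = 10·log₁₀(2.630e+07) = 74.20 dB(A).

74.2 dB(A)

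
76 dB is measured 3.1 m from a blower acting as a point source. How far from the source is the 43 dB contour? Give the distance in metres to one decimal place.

Point-source spreading drops the level by 20·log₁₀(r₂/r₁); inverting, r₂/r₁ = 10^(ΔL/20).
r₂ = 3.1·10^((76−43)/20) = 3.1·10^(33.0/20) = 138.47 m.

138.5 m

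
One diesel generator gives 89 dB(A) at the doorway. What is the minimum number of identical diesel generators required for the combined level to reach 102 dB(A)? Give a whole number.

N identical sources give L₁ + 10·log₁₀ N, so require 10·log₁₀ N ≥ 102 − 89 = 13.0 dB.
N ≥ 10^(13.0/10) = 19.953, so N = 20.

20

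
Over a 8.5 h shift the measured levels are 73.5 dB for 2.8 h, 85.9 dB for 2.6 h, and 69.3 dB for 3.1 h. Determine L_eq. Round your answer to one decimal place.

Weight each interval's intensity by its duration and average over T = 8.5 h:
Σ tᵢ·10^(Lᵢ/10) = 2.8·10^(73.5/10) + 2.6·10^(85.9/10) + 3.1·10^(69.3/10) = 1.101e+09.
L_eq = 10·log₁₀(1.101e+09/8.5) = 81.12 dB.

81.1 dB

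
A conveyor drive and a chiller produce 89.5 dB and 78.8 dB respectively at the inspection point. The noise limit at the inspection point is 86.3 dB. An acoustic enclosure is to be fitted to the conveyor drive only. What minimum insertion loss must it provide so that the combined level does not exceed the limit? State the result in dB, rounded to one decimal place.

Fixed contribution from the other source: Σ 10^(L/10) = 10^(78.8/10) = 7.586e+07 (78.80 dB).
To meet 86.3 dB overall, the treated conveyor drive may contribute at most 10^(86.3/10) − 7.586e+07 = 3.507e+08, i.e. 85.45 dB.
So the conveyor drive must be reduced from 89.5 to 85.45 dB: IL = 4.05 dB.

4.1 dB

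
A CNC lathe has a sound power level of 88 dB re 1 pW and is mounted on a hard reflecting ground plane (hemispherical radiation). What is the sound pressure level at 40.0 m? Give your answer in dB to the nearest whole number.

L_p = L_w − 10·log₁₀(2π·r²) with r = 40.0 m.
2π·r² = 1.005e+04 m², 10·log₁₀ of that is 40.023 dB.
L_p = 88 − 40.023 = 47.98 dB.

48 dB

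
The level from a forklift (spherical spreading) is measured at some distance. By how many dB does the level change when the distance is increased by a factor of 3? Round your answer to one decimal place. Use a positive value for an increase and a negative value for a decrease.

-9.5 dB

With spherical spreading the level changes by −20·log₁₀(r₂/r₁).
ΔL = −20·log₁₀(3) = -9.54 dB.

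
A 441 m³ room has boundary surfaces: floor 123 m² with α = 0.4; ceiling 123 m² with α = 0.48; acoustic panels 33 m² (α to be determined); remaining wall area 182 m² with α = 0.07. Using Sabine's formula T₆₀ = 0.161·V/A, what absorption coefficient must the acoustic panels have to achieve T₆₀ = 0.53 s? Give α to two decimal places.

0.39

A = 0.161·V/T₆₀ = 0.161·441/0.53 = 133.96 m² sabins.
Absorption from the other surfaces = 123·0.4 + 123·0.48 + 182·0.07 = 120.98 m², so the acoustic panels must supply 12.98 m² over 33 m².
α = 12.98/33 = 0.393.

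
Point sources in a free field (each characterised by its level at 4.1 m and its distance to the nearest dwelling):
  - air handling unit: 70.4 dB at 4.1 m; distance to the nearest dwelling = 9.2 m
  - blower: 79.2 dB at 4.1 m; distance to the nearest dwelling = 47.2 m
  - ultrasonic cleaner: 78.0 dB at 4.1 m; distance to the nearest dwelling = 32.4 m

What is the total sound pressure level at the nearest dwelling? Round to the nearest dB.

Propagate each source to the receiver with L = L_ref − 20·log₁₀(r/r_ref), then add intensities.
air handling unit: 70.4 − 20·log₁₀(9.2/4.1) = 70.4 − 7.02 = 63.38 dB.
blower: 79.2 − 20·log₁₀(47.2/4.1) = 79.2 − 21.22 = 57.98 dB.
ultrasonic cleaner: 78.0 − 20·log₁₀(32.4/4.1) = 78.0 − 17.96 = 60.04 dB.
Σ 10^(L/10) = 3.816e+06 → L_total = 10·log₁₀(3.816e+06) = 65.82 dB.

66 dB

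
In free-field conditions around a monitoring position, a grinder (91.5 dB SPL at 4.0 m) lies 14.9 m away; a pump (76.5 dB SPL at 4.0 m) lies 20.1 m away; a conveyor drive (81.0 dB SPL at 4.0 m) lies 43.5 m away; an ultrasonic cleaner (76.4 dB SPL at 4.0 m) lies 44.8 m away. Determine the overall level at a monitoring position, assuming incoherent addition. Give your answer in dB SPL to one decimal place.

80.2 dB SPL

Propagate each source to the receiver with L = L_ref − 20·log₁₀(r/r_ref), then add intensities.
grinder: 91.5 − 20·log₁₀(14.9/4.0) = 91.5 − 11.42 = 80.08 dB SPL.
pump: 76.5 − 20·log₁₀(20.1/4.0) = 76.5 − 14.02 = 62.48 dB SPL.
conveyor drive: 81.0 − 20·log₁₀(43.5/4.0) = 81.0 − 20.73 = 60.27 dB SPL.
ultrasonic cleaner: 76.4 − 20·log₁₀(44.8/4.0) = 76.4 − 20.98 = 55.42 dB SPL.
Σ 10^(L/10) = 1.050e+08 → L_total = 10·log₁₀(1.050e+08) = 80.21 dB SPL.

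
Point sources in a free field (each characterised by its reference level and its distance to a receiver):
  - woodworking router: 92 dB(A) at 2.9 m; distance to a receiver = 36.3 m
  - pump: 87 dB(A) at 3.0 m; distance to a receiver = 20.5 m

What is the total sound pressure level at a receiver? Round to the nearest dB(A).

73 dB(A)

Propagate each source to the receiver with L = L_ref − 20·log₁₀(r/r_ref), then add intensities.
woodworking router: 92 − 20·log₁₀(36.3/2.9) = 92 − 21.95 = 70.05 dB(A).
pump: 87 − 20·log₁₀(20.5/3.0) = 87 − 16.69 = 70.31 dB(A).
Σ 10^(L/10) = 2.085e+07 → L_total = 10·log₁₀(2.085e+07) = 73.19 dB(A).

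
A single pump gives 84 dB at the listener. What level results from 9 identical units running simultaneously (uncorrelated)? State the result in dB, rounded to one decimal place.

N identical incoherent sources raise the level by 10·log₁₀ N.
L_total = 84 + 10·log₁₀(9) = 84 + 9.542 = 93.54 dB.

93.5 dB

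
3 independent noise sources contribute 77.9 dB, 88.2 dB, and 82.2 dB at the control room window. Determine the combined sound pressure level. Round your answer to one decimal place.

For uncorrelated sources the intensities add, so convert each level to linear form, sum, and take 10·log₁₀ of the total.
Σ 10^(L/10) = 10^(77.9/10) + 10^(88.2/10) + 10^(82.2/10) = 8.883e+08.
L_total = 10·log₁₀(8.883e+08) = 89.49 dB.

89.5 dB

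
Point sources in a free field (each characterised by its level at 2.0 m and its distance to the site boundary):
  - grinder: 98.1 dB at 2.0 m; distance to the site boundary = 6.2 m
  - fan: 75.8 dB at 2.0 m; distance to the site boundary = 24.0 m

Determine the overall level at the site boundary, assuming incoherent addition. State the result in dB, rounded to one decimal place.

88.3 dB

First find each source's level at the receiver (point-source: −20·log₁₀(r/r_ref)), then combine on an intensity basis.
grinder: 98.1 − 20·log₁₀(6.2/2.0) = 98.1 − 9.83 = 88.27 dB.
fan: 75.8 − 20·log₁₀(24.0/2.0) = 75.8 − 21.58 = 54.22 dB.
Σ 10^(L/10) = 6.721e+08 → L_total = 10·log₁₀(6.721e+08) = 88.27 dB.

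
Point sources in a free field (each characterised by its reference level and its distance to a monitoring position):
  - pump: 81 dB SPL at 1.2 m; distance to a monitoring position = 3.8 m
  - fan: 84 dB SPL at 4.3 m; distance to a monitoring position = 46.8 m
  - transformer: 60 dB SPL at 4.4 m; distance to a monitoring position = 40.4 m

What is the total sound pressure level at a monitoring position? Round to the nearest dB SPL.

First find each source's level at the receiver (point-source: −20·log₁₀(r/r_ref)), then combine on an intensity basis.
pump: 81 − 20·log₁₀(3.8/1.2) = 81 − 10.01 = 70.99 dB SPL.
fan: 84 − 20·log₁₀(46.8/4.3) = 84 − 20.74 = 63.26 dB SPL.
transformer: 60 − 20·log₁₀(40.4/4.4) = 60 − 19.26 = 40.74 dB SPL.
Σ 10^(L/10) = 1.469e+07 → L_total = 10·log₁₀(1.469e+07) = 71.67 dB SPL.

72 dB SPL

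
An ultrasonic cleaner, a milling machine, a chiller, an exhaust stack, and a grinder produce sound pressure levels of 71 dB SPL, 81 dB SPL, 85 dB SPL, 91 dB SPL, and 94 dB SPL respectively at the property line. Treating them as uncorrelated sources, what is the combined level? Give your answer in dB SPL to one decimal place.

For uncorrelated sources the intensities add, so convert each level to linear form, sum, and take 10·log₁₀ of the total.
Σ 10^(L/10) = 10^(71/10) + 10^(81/10) + 10^(85/10) + 10^(91/10) + 10^(94/10) = 4.226e+09.
L_total = 10·log₁₀(4.226e+09) = 96.26 dB SPL.

96.3 dB SPL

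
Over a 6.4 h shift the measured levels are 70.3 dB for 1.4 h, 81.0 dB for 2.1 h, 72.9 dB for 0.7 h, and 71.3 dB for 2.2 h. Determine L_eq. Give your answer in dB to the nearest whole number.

77 dB

L_eq = 10·log₁₀[(1/T)·Σ tᵢ·10^(Lᵢ/10)] with T = 6.4 h.
Σ tᵢ·10^(Lᵢ/10) = 1.4·10^(70.3/10) + 2.1·10^(81.0/10) + 0.7·10^(72.9/10) + 2.2·10^(71.3/10) = 3.227e+08.
L_eq = 10·log₁₀(3.227e+08/6.4) = 77.03 dB.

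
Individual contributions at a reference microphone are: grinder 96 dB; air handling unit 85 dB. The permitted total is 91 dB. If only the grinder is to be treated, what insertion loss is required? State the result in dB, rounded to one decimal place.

Fixed contribution from the other source: Σ 10^(L/10) = 10^(85/10) = 3.162e+08 (85.00 dB).
The limit corresponds to 10^(91/10) = 1.259e+09; subtracting the fixed part leaves 9.427e+08 for the grinder, i.e. 89.74 dB.
Required insertion loss = 96 − 89.74 = 6.26 dB.

6.3 dB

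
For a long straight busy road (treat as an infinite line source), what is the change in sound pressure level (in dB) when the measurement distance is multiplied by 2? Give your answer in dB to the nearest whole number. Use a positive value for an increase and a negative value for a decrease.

With cylindrical spreading the level changes by −10·log₁₀(r₂/r₁).
ΔL = −10·log₁₀(2) = -3.01 dB.

-3 dB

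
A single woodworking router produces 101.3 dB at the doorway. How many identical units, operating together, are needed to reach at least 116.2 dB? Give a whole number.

31

The shortfall is 116.2 − 101.3 = 14.9 dB, and N units add 10·log₁₀ N, so need 10·log₁₀ N ≥ 14.9.
N ≥ 10^(14.9/10) = 30.903, so N = 31.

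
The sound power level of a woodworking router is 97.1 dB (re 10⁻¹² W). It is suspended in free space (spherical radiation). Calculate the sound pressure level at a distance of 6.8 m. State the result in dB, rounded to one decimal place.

69.5 dB

L_p = L_w − 10·log₁₀(4π·r²) with r = 6.8 m.
4π·r² = 581.1 m², 10·log₁₀ of that is 27.642 dB.
L_p = 97.1 − 27.642 = 69.46 dB.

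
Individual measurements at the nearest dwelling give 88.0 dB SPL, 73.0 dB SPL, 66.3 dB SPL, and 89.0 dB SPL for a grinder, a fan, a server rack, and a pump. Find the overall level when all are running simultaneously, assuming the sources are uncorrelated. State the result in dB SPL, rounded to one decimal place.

For uncorrelated sources the intensities add, so convert each level to linear form, sum, and take 10·log₁₀ of the total.
Σ 10^(L/10) = 10^(88.0/10) + 10^(73.0/10) + 10^(66.3/10) + 10^(89.0/10) = 1.450e+09.
L_total = 10·log₁₀(1.450e+09) = 91.61 dB SPL.

91.6 dB SPL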